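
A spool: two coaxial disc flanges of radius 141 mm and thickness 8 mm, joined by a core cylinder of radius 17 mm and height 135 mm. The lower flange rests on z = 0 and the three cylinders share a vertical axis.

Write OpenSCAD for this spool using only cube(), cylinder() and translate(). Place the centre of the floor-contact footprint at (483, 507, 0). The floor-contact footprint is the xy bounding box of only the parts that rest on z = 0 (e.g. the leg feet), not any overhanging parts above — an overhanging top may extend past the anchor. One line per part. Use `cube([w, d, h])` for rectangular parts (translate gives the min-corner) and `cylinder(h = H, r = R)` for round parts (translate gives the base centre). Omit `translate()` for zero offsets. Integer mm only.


translate([483, 507, 0]) cylinder(h = 8, r = 141);
translate([483, 507, 8]) cylinder(h = 135, r = 17);
translate([483, 507, 143]) cylinder(h = 8, r = 141);


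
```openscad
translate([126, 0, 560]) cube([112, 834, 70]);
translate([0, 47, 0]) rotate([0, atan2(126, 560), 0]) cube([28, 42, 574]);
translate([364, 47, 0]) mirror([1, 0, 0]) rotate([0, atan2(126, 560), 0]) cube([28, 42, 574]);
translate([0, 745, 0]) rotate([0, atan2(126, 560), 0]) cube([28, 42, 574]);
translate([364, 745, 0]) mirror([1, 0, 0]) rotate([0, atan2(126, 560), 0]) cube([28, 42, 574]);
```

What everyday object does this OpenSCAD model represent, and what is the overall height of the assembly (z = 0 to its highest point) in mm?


A sawhorse. The overall height is 630 mm.

A beam across two mirrored pairs of raked legs — a sawhorse. The beam's underside is at z = 560 (matching the legs' vertical rise in atan2(126, 560)) and the beam is 70 mm tall, so its top is at 560 + 70 = 630 mm. The raked legs top out at the beam's underside, so that is the highest point.


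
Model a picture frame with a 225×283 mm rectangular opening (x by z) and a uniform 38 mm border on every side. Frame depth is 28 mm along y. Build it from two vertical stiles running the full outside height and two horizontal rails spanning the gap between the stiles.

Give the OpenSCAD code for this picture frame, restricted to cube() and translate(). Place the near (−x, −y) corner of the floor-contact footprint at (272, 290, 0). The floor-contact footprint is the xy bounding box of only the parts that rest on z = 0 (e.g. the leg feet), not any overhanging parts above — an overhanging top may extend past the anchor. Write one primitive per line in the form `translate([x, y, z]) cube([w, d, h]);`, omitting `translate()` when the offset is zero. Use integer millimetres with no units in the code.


translate([272, 290, 0]) cube([38, 28, 359]);
translate([535, 290, 0]) cube([38, 28, 359]);
translate([310, 290, 0]) cube([225, 28, 38]);
translate([310, 290, 321]) cube([225, 28, 38]);


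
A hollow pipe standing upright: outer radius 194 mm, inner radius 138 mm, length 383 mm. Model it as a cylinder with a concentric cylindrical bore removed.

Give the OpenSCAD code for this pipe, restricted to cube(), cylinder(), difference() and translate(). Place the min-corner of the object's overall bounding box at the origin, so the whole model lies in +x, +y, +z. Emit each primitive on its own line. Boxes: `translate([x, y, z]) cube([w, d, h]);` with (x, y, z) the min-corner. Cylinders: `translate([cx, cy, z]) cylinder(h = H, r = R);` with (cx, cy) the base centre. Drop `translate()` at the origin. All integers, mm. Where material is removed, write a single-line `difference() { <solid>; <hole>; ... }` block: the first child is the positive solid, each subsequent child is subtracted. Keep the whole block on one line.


difference() { translate([194, 194, 0]) cylinder(h = 383, r = 194); translate([194, 194, 0]) cylinder(h = 383, r = 138); }


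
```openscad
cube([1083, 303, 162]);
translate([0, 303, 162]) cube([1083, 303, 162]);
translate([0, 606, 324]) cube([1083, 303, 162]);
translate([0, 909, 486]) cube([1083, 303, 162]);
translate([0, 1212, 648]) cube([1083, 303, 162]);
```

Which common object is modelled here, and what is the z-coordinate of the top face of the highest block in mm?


A staircase. The total rise is 810 mm.

5 identical blocks, each offset up and back from the previous — a staircase. Each step is 162 mm tall and there are 5 of them, so the total rise is 5 × 162 = 810 mm.


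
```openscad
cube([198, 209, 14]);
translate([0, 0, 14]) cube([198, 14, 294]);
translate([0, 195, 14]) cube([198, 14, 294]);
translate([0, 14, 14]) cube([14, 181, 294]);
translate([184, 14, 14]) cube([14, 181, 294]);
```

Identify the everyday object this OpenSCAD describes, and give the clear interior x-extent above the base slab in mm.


An open box. The internal width is 170 mm.

A 198×209 base slab with four walls standing on it — an open box. The base is 198 mm wide and the walls are 14 mm thick, so the internal width is 198 − 2 × 14 = 170 mm.


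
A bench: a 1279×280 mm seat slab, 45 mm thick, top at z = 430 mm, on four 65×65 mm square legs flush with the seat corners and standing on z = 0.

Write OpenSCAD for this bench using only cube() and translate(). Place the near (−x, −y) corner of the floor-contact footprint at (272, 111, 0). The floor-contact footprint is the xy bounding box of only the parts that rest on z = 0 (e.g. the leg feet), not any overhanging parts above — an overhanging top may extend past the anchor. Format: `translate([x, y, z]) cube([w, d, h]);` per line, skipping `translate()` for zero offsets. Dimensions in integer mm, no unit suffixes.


translate([272, 111, 385]) cube([1279, 280, 45]);
translate([272, 111, 0]) cube([65, 65, 385]);
translate([272, 326, 0]) cube([65, 65, 385]);
translate([1486, 111, 0]) cube([65, 65, 385]);
translate([1486, 326, 0]) cube([65, 65, 385]);


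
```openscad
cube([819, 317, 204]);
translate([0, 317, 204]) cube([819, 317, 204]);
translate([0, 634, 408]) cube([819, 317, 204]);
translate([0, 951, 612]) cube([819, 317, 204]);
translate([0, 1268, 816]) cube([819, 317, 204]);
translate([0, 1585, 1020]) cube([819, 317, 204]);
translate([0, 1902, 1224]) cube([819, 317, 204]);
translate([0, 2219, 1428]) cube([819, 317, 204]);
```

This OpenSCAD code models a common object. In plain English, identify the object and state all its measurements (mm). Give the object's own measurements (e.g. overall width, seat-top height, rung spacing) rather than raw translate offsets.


A straight staircase of 8 solid steps. Each step is 819 mm wide (x), 317 mm deep (y, the going) and 204 mm tall (the rise). The first step rests on the floor; each subsequent step sits one going further in +y and one rise higher in +z, directly behind and above the previous step with no overlap.


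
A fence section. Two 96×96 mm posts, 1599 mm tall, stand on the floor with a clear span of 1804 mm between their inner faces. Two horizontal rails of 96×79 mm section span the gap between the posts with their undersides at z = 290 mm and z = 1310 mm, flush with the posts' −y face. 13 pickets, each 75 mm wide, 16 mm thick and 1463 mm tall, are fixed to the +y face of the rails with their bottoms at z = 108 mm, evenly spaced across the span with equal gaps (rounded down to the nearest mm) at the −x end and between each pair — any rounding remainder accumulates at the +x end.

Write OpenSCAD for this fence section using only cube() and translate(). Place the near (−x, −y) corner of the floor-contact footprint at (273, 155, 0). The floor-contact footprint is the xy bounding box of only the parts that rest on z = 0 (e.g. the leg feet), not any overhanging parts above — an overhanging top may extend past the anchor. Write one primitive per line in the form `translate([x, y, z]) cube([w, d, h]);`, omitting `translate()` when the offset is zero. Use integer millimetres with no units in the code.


translate([273, 155, 0]) cube([96, 96, 1599]);
translate([2173, 155, 0]) cube([96, 96, 1599]);
translate([369, 155, 290]) cube([1804, 96, 79]);
translate([369, 155, 1310]) cube([1804, 96, 79]);
translate([428, 251, 108]) cube([75, 16, 1463]);
translate([562, 251, 108]) cube([75, 16, 1463]);
translate([696, 251, 108]) cube([75, 16, 1463]);
translate([830, 251, 108]) cube([75, 16, 1463]);
translate([964, 251, 108]) cube([75, 16, 1463]);
translate([1098, 251, 108]) cube([75, 16, 1463]);
translate([1232, 251, 108]) cube([75, 16, 1463]);
translate([1366, 251, 108]) cube([75, 16, 1463]);
translate([1500, 251, 108]) cube([75, 16, 1463]);
translate([1634, 251, 108]) cube([75, 16, 1463]);
translate([1768, 251, 108]) cube([75, 16, 1463]);
translate([1902, 251, 108]) cube([75, 16, 1463]);
translate([2036, 251, 108]) cube([75, 16, 1463]);


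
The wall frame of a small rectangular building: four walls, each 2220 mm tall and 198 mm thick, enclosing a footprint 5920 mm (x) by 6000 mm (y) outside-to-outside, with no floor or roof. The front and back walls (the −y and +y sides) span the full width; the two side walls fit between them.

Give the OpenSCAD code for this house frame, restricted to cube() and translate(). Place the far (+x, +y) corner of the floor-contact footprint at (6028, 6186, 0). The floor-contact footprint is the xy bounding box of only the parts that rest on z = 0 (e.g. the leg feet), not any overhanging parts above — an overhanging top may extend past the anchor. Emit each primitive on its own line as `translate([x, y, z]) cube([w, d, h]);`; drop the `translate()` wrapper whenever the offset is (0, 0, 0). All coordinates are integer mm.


translate([108, 186, 0]) cube([5920, 198, 2220]);
translate([108, 5988, 0]) cube([5920, 198, 2220]);
translate([108, 384, 0]) cube([198, 5604, 2220]);
translate([5830, 384, 0]) cube([198, 5604, 2220]);


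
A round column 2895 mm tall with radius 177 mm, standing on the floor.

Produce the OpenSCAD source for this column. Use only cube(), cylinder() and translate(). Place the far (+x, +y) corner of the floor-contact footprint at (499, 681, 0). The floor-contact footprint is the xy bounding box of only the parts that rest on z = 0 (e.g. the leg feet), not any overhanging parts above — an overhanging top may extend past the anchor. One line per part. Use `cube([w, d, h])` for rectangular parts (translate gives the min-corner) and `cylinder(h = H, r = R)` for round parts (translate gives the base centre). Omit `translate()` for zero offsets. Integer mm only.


translate([322, 504, 0]) cylinder(h = 2895, r = 177);


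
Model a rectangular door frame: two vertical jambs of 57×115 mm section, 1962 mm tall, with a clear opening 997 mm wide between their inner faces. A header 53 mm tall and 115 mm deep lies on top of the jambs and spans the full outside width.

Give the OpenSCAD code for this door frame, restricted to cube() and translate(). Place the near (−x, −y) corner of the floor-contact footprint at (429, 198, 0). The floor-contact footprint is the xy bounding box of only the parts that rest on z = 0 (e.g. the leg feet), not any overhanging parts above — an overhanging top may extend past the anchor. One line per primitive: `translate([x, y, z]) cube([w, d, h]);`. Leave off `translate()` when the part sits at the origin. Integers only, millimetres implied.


translate([429, 198, 0]) cube([57, 115, 1962]);
translate([1483, 198, 0]) cube([57, 115, 1962]);
translate([429, 198, 1962]) cube([1111, 115, 53]);


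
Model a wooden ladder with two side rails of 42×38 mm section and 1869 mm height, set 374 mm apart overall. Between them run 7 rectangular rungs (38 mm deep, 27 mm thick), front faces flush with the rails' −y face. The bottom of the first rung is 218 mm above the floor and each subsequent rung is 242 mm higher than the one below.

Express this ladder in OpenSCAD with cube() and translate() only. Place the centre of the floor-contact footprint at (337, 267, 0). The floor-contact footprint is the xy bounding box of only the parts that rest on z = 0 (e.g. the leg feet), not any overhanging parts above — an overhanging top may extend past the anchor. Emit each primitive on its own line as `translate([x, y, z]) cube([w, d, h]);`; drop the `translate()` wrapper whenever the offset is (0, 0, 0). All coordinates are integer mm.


translate([150, 248, 0]) cube([42, 38, 1869]);
translate([482, 248, 0]) cube([42, 38, 1869]);
translate([192, 248, 218]) cube([290, 38, 27]);
translate([192, 248, 460]) cube([290, 38, 27]);
translate([192, 248, 702]) cube([290, 38, 27]);
translate([192, 248, 944]) cube([290, 38, 27]);
translate([192, 248, 1186]) cube([290, 38, 27]);
translate([192, 248, 1428]) cube([290, 38, 27]);
translate([192, 248, 1670]) cube([290, 38, 27]);


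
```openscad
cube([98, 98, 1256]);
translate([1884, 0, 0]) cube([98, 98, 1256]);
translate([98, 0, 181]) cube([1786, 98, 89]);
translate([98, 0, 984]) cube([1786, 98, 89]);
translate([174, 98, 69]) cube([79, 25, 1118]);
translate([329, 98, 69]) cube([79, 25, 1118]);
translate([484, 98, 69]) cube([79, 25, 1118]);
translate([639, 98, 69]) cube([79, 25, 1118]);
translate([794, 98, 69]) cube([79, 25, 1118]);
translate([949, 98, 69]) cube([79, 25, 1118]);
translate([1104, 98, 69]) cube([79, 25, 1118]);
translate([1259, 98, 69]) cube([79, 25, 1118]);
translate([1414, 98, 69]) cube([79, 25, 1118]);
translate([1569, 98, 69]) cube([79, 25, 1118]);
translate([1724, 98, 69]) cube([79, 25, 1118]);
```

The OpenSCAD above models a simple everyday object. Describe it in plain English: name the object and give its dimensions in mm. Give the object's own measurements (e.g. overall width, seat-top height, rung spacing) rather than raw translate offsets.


A fence section. Two 98×98 mm posts, 1256 mm tall, stand on the floor with a clear span of 1786 mm between their inner faces. Two horizontal rails of 98×89 mm section span the gap between the posts with their undersides at z = 181 mm and z = 984 mm, flush with the posts' −y face. 11 pickets, each 79 mm wide, 25 mm thick and 1118 mm tall, are fixed to the +y face of the rails with their bottoms at z = 69 mm, spaced across the span with a 76 mm gap after the −x post and between neighbouring pickets, with 81 mm left before the +x post.


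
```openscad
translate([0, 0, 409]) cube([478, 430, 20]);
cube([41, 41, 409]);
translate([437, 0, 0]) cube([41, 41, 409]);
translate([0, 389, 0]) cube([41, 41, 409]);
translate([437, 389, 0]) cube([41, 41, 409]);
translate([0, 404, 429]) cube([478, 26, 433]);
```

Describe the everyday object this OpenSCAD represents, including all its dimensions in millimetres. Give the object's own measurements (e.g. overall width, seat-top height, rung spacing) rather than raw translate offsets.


A chair. The seat is a 478×430×20 mm slab with its top at z = 429 mm, on four 41×41 mm corner legs (flush with the seat edges, standing on z = 0). A flat backrest 26 mm thick, 433 mm tall, spans the full seat width and rises from the seat top along its +y edge, rear face flush with the rear of the seat.


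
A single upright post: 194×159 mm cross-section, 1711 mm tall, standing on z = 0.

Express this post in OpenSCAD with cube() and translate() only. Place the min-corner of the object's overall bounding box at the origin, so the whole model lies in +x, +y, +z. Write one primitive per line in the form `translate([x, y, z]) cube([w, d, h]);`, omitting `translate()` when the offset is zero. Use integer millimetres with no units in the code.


cube([194, 159, 1711]);


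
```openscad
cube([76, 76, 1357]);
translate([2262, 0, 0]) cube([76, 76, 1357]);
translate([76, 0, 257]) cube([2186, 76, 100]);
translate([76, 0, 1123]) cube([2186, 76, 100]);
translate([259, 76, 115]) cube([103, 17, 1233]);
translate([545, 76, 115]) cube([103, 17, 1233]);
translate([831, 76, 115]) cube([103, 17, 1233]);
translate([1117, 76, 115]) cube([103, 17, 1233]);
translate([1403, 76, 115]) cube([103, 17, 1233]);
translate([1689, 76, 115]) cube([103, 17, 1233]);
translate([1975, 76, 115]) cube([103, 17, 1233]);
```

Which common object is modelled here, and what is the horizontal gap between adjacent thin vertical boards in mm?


A fence section. The picket gap is 183 mm.

Two posts, two rails, 7 pickets — a fence section. Span 2186 mm holds 7 pickets of 103 mm with 8 equal gaps: ⌊(2186 − 7·103) / 8⌋ = 183 mm.


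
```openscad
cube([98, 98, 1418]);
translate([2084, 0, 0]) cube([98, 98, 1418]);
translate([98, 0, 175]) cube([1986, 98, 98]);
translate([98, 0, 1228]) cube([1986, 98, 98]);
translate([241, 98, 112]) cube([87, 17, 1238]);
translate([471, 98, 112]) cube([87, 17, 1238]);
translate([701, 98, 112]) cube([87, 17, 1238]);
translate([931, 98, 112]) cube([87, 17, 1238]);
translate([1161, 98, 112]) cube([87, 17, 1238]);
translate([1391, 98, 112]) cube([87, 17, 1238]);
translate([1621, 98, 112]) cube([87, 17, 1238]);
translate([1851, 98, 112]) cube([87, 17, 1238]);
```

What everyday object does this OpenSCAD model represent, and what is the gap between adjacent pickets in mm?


A fence section. The picket gap is 143 mm.

Two posts, two rails, 8 pickets — a fence section. Span 1986 mm holds 8 pickets of 87 mm with 9 equal gaps: ⌊(1986 − 8·87) / 9⌋ = 143 mm.


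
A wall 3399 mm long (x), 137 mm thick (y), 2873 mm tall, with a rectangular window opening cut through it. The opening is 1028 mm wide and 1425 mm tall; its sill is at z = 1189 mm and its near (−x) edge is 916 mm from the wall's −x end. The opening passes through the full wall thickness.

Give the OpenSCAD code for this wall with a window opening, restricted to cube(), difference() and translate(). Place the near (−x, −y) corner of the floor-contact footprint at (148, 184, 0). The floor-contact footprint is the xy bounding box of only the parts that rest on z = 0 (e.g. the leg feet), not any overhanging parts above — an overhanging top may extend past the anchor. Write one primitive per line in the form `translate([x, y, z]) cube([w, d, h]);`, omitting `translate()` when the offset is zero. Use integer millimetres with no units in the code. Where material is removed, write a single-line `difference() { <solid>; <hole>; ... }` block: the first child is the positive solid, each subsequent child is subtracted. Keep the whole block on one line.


difference() { translate([148, 184, 0]) cube([3399, 137, 2873]); translate([1064, 184, 1189]) cube([1028, 137, 1425]); }


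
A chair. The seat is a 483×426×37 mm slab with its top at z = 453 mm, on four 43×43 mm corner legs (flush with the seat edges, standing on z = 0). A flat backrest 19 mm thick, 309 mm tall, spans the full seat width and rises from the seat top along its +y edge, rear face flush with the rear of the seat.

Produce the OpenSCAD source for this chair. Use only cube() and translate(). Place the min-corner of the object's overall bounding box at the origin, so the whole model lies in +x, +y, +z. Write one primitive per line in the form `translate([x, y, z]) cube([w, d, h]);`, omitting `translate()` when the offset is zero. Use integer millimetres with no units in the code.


// leg_h = 453 - 37 = 416
translate([0, 0, 416]) cube([483, 426, 37]);
cube([43, 43, 416]);
translate([440, 0, 0]) cube([43, 43, 416]);
translate([0, 383, 0]) cube([43, 43, 416]);
translate([440, 383, 0]) cube([43, 43, 416]);
translate([0, 407, 453]) cube([483, 19, 309]);


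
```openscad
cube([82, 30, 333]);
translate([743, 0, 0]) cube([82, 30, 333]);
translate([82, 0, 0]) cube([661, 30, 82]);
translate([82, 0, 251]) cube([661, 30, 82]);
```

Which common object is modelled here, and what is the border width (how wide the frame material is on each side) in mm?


A picture frame. The border width is 82 mm.

Four thin pieces enclosing a rectangular opening — a picture frame. The two full-height stiles are 333 mm tall; the top rail sits at z = 251 and is 82 mm tall, so the border above the opening is 333 − 251 = 82 mm, matching the stile x-width.


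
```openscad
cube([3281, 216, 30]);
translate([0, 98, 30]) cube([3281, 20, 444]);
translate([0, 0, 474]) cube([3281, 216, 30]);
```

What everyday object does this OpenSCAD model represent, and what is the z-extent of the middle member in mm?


An I-beam. The web height is 444 mm.

Two wide flanges with a thin centred web — an I-beam. Overall 504 mm minus two 30 mm flanges gives a web of 504 − 2·30 = 444 mm.


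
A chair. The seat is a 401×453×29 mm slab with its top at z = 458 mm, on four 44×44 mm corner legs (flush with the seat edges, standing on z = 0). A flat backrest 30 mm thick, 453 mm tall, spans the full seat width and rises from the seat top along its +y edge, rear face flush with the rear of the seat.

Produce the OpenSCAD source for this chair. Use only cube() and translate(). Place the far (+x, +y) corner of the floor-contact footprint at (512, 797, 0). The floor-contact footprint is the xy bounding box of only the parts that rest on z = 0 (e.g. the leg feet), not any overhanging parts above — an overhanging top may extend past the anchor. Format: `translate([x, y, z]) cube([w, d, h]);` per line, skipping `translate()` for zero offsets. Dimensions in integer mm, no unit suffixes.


translate([111, 344, 429]) cube([401, 453, 29]);
translate([111, 344, 0]) cube([44, 44, 429]);
translate([468, 344, 0]) cube([44, 44, 429]);
translate([111, 753, 0]) cube([44, 44, 429]);
translate([468, 753, 0]) cube([44, 44, 429]);
translate([111, 767, 458]) cube([401, 30, 453]);


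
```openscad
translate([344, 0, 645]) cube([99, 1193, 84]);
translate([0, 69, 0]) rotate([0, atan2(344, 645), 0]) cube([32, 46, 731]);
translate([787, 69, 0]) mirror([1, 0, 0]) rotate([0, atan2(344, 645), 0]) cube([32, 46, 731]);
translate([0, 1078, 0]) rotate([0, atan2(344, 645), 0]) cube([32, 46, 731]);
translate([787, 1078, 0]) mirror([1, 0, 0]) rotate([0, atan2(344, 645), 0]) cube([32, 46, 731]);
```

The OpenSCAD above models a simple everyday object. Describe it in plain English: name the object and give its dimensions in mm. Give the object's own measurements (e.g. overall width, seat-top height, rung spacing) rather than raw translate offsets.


A sawhorse. A 99×1193×84 mm beam (x, y, z) sits on two A-frame leg pairs. Each pair is two raked legs of 32×46 mm section (46 mm along y) splaying symmetrically in x. Each leg rises 645 mm vertically over 344 mm of horizontal reach and is 731 mm long along its own axis. Every leg's outer bottom edge rests on the floor and its outer top edge meets a bottom edge of the beam — the left legs (tilting toward +x) meet the beam's −x bottom edge, the right legs (their mirror images, tilting toward −x) meet its +x bottom edge — so the leg tops tuck under the beam, the beam's underside is 645 mm above the floor, and the feet are 787 mm apart outside-to-outside with the beam centred between them. The two leg pairs are set in 69 mm from either end of the beam.


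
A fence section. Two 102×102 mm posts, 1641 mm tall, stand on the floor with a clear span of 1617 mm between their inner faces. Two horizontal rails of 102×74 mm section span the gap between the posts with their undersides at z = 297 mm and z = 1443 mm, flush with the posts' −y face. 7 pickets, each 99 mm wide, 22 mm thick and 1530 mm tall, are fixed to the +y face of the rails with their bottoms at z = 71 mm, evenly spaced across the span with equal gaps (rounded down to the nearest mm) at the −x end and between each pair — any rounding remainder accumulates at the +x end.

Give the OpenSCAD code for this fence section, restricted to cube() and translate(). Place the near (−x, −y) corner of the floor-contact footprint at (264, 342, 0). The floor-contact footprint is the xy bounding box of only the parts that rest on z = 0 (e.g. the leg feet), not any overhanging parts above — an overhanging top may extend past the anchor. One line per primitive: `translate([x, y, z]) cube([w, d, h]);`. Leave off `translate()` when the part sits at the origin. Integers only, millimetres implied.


translate([264, 342, 0]) cube([102, 102, 1641]);
translate([1983, 342, 0]) cube([102, 102, 1641]);
translate([366, 342, 297]) cube([1617, 102, 74]);
translate([366, 342, 1443]) cube([1617, 102, 74]);
translate([481, 444, 71]) cube([99, 22, 1530]);
translate([695, 444, 71]) cube([99, 22, 1530]);
translate([909, 444, 71]) cube([99, 22, 1530]);
translate([1123, 444, 71]) cube([99, 22, 1530]);
translate([1337, 444, 71]) cube([99, 22, 1530]);
translate([1551, 444, 71]) cube([99, 22, 1530]);
translate([1765, 444, 71]) cube([99, 22, 1530]);


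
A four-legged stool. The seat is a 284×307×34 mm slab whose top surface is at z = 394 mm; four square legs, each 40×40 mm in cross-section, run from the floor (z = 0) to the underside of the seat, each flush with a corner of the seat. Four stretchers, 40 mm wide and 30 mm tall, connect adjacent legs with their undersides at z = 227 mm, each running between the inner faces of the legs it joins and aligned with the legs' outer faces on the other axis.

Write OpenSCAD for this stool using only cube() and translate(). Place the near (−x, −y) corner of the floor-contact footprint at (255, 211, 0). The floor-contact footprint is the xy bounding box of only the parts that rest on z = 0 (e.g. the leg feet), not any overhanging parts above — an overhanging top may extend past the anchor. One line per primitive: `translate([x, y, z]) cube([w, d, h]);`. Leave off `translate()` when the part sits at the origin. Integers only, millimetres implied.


translate([255, 211, 360]) cube([284, 307, 34]);
translate([255, 211, 0]) cube([40, 40, 360]);
translate([499, 211, 0]) cube([40, 40, 360]);
translate([255, 478, 0]) cube([40, 40, 360]);
translate([499, 478, 0]) cube([40, 40, 360]);
translate([295, 211, 227]) cube([204, 40, 30]);
translate([295, 478, 227]) cube([204, 40, 30]);
translate([255, 251, 227]) cube([40, 227, 30]);
translate([499, 251, 227]) cube([40, 227, 30]);


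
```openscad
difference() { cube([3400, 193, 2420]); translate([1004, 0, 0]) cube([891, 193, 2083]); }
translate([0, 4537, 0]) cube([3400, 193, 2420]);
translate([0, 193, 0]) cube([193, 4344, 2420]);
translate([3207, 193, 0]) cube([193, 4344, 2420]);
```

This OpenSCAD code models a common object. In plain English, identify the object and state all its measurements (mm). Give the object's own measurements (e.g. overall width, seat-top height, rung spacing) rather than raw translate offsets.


A single room: four walls, each 2420 mm tall and 193 mm thick, enclosing an outside footprint 3400×4730 mm (x × y), no floor or roof. The front and back walls (−y and +y sides) run the full x-width; the side walls fit between their inner faces. A door opening 891 mm wide and 2083 mm tall is cut through the front wall from the floor up, its −x edge 1004 mm from the wall's −x end.


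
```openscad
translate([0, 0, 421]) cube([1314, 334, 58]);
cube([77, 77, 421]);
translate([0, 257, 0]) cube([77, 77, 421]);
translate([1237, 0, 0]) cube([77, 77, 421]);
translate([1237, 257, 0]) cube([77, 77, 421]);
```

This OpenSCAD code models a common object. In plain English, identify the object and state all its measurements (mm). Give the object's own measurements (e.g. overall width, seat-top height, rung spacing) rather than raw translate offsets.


A long wooden bench with a 1314 mm (x) × 334 mm (y) seat, 58 mm thick, its top surface 479 mm above the floor. Four 77 mm square legs at the seat corners, flush with the edges, run from z = 0 to the seat underside.


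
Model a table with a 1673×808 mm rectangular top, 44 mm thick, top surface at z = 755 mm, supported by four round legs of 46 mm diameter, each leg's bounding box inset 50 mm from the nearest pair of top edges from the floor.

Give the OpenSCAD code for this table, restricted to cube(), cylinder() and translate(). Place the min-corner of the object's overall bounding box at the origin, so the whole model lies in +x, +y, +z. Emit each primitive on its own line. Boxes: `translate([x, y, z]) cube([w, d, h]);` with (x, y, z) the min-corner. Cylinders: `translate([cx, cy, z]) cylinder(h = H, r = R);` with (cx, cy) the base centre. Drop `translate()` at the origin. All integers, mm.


translate([0, 0, 711]) cube([1673, 808, 44]);
translate([73, 73, 0]) cylinder(h = 711, r = 23);
translate([1600, 73, 0]) cylinder(h = 711, r = 23);
translate([73, 735, 0]) cylinder(h = 711, r = 23);
translate([1600, 735, 0]) cylinder(h = 711, r = 23);


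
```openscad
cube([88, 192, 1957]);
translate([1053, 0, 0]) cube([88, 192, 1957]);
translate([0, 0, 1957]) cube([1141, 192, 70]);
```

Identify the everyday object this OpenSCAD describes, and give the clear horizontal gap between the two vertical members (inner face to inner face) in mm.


A door frame. The clear opening width is 965 mm.

Two 1957 mm tall posts with a header on top — a door frame. The left jamb is 88 mm wide at x = 0; the right jamb starts at x = 1053. The clear opening is 1053 − 88 = 965 mm.


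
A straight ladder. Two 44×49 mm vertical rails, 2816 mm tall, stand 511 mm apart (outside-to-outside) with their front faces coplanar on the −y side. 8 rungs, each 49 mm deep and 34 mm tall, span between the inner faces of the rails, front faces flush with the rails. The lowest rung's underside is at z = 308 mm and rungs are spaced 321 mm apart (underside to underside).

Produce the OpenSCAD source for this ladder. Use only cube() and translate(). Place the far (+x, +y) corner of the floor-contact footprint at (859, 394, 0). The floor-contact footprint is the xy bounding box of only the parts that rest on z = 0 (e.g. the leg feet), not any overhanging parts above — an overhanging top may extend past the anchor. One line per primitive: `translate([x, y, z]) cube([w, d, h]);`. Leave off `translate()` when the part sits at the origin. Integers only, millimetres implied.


translate([348, 345, 0]) cube([44, 49, 2816]);
translate([815, 345, 0]) cube([44, 49, 2816]);
translate([392, 345, 308]) cube([423, 49, 34]);
translate([392, 345, 629]) cube([423, 49, 34]);
translate([392, 345, 950]) cube([423, 49, 34]);
translate([392, 345, 1271]) cube([423, 49, 34]);
translate([392, 345, 1592]) cube([423, 49, 34]);
translate([392, 345, 1913]) cube([423, 49, 34]);
translate([392, 345, 2234]) cube([423, 49, 34]);
translate([392, 345, 2555]) cube([423, 49, 34]);


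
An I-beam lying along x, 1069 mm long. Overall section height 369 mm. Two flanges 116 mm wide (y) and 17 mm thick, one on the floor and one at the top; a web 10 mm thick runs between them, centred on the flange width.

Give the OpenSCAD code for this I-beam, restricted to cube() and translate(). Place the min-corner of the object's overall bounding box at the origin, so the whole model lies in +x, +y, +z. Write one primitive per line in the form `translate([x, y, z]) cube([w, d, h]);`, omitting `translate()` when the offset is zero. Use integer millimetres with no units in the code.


cube([1069, 116, 17]);
translate([0, 53, 17]) cube([1069, 10, 335]);
translate([0, 0, 352]) cube([1069, 116, 17]);


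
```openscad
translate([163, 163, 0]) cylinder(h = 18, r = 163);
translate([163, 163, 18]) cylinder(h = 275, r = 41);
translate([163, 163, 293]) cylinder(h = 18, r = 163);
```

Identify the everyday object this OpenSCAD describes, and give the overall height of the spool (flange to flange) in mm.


A spool. The overall height is 311 mm.

Three coaxial cylinders, large–small–large — a spool. Two 18 mm flanges and a 275 mm core give 18 + 275 + 18 = 311 mm.


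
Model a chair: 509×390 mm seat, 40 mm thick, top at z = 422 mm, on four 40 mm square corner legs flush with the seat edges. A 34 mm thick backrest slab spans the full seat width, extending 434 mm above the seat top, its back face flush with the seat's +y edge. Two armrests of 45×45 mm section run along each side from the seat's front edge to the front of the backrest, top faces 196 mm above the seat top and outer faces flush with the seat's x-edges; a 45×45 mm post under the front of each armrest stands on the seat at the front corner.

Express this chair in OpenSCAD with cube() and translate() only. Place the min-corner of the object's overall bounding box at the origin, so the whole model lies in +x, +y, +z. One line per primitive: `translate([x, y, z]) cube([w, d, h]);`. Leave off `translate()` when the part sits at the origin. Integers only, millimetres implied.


// leg_h = 422 - 40 = 382
// arm post h = 196 - 45 = 151
translate([0, 0, 382]) cube([509, 390, 40]);
cube([40, 40, 382]);
translate([469, 0, 0]) cube([40, 40, 382]);
translate([0, 350, 0]) cube([40, 40, 382]);
translate([469, 350, 0]) cube([40, 40, 382]);
translate([0, 356, 422]) cube([509, 34, 434]);
translate([0, 0, 573]) cube([45, 356, 45]);
translate([464, 0, 573]) cube([45, 356, 45]);
translate([0, 0, 422]) cube([45, 45, 151]);
translate([464, 0, 422]) cube([45, 45, 151]);


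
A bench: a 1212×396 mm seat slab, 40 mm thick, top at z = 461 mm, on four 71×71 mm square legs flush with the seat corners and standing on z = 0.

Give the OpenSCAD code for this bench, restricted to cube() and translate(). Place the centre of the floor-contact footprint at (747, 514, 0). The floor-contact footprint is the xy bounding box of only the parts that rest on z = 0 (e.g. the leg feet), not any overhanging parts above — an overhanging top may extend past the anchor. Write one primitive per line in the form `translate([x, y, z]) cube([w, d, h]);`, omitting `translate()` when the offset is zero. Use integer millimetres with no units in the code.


translate([141, 316, 421]) cube([1212, 396, 40]);
translate([141, 316, 0]) cube([71, 71, 421]);
translate([141, 641, 0]) cube([71, 71, 421]);
translate([1282, 316, 0]) cube([71, 71, 421]);
translate([1282, 641, 0]) cube([71, 71, 421]);


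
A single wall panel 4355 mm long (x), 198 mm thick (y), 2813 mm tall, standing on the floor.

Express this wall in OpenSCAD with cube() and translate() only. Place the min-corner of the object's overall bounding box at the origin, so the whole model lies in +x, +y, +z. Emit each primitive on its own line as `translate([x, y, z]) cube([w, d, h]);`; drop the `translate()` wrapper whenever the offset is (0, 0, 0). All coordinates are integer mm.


cube([4355, 198, 2813]);


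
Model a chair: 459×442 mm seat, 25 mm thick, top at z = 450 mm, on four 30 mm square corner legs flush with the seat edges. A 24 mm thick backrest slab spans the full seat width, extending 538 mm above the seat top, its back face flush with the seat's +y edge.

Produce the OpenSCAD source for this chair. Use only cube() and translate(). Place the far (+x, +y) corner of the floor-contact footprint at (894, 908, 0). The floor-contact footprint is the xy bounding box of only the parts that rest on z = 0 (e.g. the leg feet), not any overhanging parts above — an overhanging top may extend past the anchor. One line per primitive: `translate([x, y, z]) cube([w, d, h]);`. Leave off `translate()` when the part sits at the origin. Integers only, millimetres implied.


translate([435, 466, 425]) cube([459, 442, 25]);
translate([435, 466, 0]) cube([30, 30, 425]);
translate([864, 466, 0]) cube([30, 30, 425]);
translate([435, 878, 0]) cube([30, 30, 425]);
translate([864, 878, 0]) cube([30, 30, 425]);
translate([435, 884, 450]) cube([459, 24, 538]);


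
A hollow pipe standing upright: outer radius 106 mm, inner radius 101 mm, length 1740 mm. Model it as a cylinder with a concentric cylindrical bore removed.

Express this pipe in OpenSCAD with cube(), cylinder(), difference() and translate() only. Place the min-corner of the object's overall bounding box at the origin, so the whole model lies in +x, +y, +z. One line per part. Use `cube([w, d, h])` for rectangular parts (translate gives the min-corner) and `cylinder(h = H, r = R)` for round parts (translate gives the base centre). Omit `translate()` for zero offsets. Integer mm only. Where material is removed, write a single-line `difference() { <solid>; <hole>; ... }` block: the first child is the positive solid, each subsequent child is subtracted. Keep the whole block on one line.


difference() { translate([106, 106, 0]) cylinder(h = 1740, r = 106); translate([106, 106, 0]) cylinder(h = 1740, r = 101); }


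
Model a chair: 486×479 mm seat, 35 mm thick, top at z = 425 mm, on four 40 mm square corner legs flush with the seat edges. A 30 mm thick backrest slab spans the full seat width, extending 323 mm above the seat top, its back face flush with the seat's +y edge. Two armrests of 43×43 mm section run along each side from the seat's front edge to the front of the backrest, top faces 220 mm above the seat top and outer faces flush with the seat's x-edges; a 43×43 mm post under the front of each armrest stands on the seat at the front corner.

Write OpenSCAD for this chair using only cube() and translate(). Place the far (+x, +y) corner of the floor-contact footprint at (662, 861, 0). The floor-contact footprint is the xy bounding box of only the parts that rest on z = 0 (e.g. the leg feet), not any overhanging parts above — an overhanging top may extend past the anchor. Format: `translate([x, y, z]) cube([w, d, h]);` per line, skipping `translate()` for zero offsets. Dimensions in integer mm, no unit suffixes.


// leg_h = 425 - 35 = 390
// arm post h = 220 - 43 = 177
translate([176, 382, 390]) cube([486, 479, 35]);
translate([176, 382, 0]) cube([40, 40, 390]);
translate([622, 382, 0]) cube([40, 40, 390]);
translate([176, 821, 0]) cube([40, 40, 390]);
translate([622, 821, 0]) cube([40, 40, 390]);
translate([176, 831, 425]) cube([486, 30, 323]);
translate([176, 382, 602]) cube([43, 449, 43]);
translate([619, 382, 602]) cube([43, 449, 43]);
translate([176, 382, 425]) cube([43, 43, 177]);
translate([619, 382, 425]) cube([43, 43, 177]);


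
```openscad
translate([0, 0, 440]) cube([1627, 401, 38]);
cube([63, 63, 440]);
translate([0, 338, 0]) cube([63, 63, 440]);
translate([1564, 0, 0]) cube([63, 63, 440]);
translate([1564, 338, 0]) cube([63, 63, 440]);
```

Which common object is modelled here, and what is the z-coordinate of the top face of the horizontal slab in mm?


A bench. The seat-top height is 478 mm.

A long slab on four corner posts — a bench. The slab sits at z = 440 with thickness 38, so the top is 440 + 38 = 478 mm.


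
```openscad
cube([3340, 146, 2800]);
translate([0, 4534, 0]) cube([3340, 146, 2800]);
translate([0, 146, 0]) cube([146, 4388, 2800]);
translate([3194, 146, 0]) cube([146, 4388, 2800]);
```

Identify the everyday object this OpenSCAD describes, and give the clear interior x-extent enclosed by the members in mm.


A house (or room) frame. The interior width is 3048 mm.

Four 2800 mm walls enclosing a rectangle with no floor or roof — a room or house frame. Outside width is 3340 mm and wall thickness is 146 mm, so the interior width is 3340 − 2 × 146 = 3048 mm.


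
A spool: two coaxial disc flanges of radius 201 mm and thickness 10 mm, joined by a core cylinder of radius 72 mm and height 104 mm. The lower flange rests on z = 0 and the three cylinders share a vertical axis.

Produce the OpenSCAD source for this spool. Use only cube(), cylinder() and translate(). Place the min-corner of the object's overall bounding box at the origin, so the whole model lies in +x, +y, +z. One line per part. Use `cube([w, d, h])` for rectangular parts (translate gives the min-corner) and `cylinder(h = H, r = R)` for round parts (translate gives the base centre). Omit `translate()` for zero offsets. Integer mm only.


translate([201, 201, 0]) cylinder(h = 10, r = 201);
translate([201, 201, 10]) cylinder(h = 104, r = 72);
translate([201, 201, 114]) cylinder(h = 10, r = 201);


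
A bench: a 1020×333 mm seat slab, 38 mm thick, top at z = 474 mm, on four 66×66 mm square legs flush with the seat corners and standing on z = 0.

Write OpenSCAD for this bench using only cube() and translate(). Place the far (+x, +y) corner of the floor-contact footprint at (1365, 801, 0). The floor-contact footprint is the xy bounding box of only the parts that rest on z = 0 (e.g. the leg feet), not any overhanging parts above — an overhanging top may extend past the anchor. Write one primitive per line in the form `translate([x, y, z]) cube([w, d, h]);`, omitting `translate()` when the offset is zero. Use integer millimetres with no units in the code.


// leg_h = 474 − 38 = 436
translate([345, 468, 436]) cube([1020, 333, 38]);
translate([345, 468, 0]) cube([66, 66, 436]);
translate([345, 735, 0]) cube([66, 66, 436]);
translate([1299, 468, 0]) cube([66, 66, 436]);
translate([1299, 735, 0]) cube([66, 66, 436]);
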